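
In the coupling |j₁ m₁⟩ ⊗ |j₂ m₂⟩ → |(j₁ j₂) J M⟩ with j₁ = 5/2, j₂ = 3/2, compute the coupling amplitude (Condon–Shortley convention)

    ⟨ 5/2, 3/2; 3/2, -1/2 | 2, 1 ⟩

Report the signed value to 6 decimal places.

+0.154303

triangle: 2!×3!×1!/7! = 12/5040
(j±m)!: 4!×1!×1!×2!×3!×1! = 288
prefactor² = (2J+1)×Δ×N² = 24/7
  k=0: +1/(0!×2!×1!×1!×2!×0!) = 1/4
  k=1: −1/(1!×1!×0!×0!×3!×1!) = -1/6
Σ = 1/12  ⇒  CG² = 24/7×1/12² = 1/42
CG = +√(1/42) = +0.154303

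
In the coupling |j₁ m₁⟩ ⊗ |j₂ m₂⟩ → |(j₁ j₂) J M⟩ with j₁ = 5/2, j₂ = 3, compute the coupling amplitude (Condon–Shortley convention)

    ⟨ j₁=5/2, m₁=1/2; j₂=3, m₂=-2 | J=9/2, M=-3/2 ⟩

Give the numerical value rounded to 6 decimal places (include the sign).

j₁+j₂−J=1  J+j₁−j₂=4  J−j₁+j₂=5  j₁+j₂+J+1=11
(j₁±m₁, j₂±m₂, J±M) = (3,2,1,5,3,6)
P² = 345600/77
sum k=0..1:
  [0] +1/96 = 1/96
  [1] −1/720 = -1/720
S = 13/1440
C² = P²·S² = 169/462 ; C = +0.604815

+√(169/462) ≈ +0.604815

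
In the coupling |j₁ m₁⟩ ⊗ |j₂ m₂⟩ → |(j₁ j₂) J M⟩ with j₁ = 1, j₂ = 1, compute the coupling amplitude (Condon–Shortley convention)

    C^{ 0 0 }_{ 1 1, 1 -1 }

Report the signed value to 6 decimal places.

√[1·2!0!0!/3! · 2!0!0!2!0!0!] = √(4/3)
  +(−1)^0/∏(0,2,0,0,0,0)! = 1/2  (running 1/2)
⟨..|..⟩ = √(4/3)·(1/2) = +0.577350

+0.577350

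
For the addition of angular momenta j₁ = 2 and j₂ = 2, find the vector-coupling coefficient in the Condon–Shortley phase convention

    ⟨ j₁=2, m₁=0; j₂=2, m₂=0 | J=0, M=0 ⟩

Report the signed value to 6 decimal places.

+0.447214  (= +√(1/5))

triangle: 4!·0!·0!/5! = 24/120
(j±m)!: 2!·2!·2!·2!·0!·0! = 16
prefactor² = (2J+1)·Δ·N² = 16/5
  k=2: +1/(2!·2!·0!·0!·0!·0!) = 1/4
Σ = 1/4  ⇒  CG² = 16/5·1/4² = 1/5
CG = +√(1/5) = +0.447214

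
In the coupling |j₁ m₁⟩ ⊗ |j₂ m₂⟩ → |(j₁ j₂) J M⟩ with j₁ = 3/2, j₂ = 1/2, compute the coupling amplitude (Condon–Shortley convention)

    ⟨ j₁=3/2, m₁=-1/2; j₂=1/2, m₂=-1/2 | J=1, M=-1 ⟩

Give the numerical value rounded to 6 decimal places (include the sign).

+0.500000

√[3·1!2!0!/4! · 1!2!0!1!0!2!] = √(1)
  +(−1)^0/∏(0,1,2,0,0,0)! = 1/2  (running 1/2)
⟨..|..⟩ = √(1)·(1/2) = +0.500000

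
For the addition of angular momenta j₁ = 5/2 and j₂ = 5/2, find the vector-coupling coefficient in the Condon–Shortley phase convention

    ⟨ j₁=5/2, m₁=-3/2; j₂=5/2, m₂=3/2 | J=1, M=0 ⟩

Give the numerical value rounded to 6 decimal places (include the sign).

-0.358569

j₁+j₂−J=4  J+j₁−j₂=1  J−j₁+j₂=1  j₁+j₂+J+1=7
(j₁±m₁, j₂±m₂, J±M) = (1,4,4,1,1,1)
P² = 288/35
sum k=3..4:
  [3] −1/6 = -1/6
  [4] +1/24 = 1/24
S = -1/8
C² = P²·S² = 9/70 ; C = -0.358569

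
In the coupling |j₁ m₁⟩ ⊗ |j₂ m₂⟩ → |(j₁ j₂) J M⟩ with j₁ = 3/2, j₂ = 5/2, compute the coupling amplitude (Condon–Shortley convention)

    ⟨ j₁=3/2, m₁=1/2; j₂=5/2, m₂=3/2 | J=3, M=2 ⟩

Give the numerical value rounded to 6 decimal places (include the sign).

-0.288675

√[7·1!2!4!/8! · 2!1!4!1!5!1!] = √(48)
  +(−1)^0/∏(0,1,1,4,1,0)! = 1/24  (running 1/24)
  +(−1)^1/∏(1,0,0,3,2,1)! = -1/12  (running -1/24)
⟨..|..⟩ = √(48)·(-1/24) = -0.288675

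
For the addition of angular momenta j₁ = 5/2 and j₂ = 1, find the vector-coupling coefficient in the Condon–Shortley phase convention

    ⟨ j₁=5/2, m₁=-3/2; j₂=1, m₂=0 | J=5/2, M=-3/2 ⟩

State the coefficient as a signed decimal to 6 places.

triangle: 1!*4!*1!/7! = 24/5040
(j±m)!: 1!*4!*1!*1!*1!*4! = 576
prefactor² = (2J+1)*Δ*N² = 576/35
  k=0: +1/(0!*1!*4!*1!*0!*0!) = 1/24
  k=1: −1/(1!*0!*3!*0!*1!*1!) = -1/6
Σ = -1/8  ⇒  CG² = 576/35*(-1/8)² = 9/35
CG = −√(9/35) = -0.507093

-0.507093  (= −√(9/35))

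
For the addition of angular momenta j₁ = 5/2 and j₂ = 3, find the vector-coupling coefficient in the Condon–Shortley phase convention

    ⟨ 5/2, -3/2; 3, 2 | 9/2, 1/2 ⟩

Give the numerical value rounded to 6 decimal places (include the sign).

triangle: 1!*4!*5!/11! = 2880/39916800
(j±m)!: 1!*4!*5!*1!*5!*4! = 8294400
prefactor² = (2J+1)*Δ*N² = 460800/77
  k=0: +1/(0!*1!*4!*5!*0!*0!) = 1/2880
  k=1: −1/(1!*0!*3!*4!*1!*1!) = -1/144
Σ = -19/2880  ⇒  CG² = 460800/77*(-19/2880)² = 361/1386
CG = −√(361/1386) = -0.510355

−√(361/1386) = -0.510355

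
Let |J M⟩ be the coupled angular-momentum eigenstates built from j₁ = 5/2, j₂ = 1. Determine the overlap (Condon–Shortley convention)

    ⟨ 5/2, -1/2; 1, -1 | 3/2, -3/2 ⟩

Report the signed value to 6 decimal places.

j₁+j₂−J=2  J+j₁−j₂=3  J−j₁+j₂=0  j₁+j₂+J+1=6
(j₁±m₁, j₂±m₂, J±M) = (2,3,0,2,0,3)
P² = 48/5
sum k=0..0:
  [0] +1/12 = 1/12
S = 1/12
C² = P²·S² = 1/15 ; C = +0.258199

+0.258199  (= +√(1/15))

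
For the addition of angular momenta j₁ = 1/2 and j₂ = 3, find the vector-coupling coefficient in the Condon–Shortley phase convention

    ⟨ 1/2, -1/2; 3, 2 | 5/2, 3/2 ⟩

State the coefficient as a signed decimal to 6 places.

-0.845154

j₁+j₂−J=1  J+j₁−j₂=0  J−j₁+j₂=5  j₁+j₂+J+1=7
(j₁±m₁, j₂±m₂, J±M) = (0,1,5,1,4,1)
P² = 2880/7
sum k=1..1:
  [1] −1/24 = -1/24
S = -1/24
C² = P²·S² = 5/7 ; C = -0.845154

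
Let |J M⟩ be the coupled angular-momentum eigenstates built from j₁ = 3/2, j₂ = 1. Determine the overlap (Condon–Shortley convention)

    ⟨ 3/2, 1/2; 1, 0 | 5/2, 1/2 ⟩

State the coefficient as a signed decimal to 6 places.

+√(3/5) ≈ +0.774597

triangle: 0!×3!×2!/6! = 12/720
(j±m)!: 2!×1!×1!×1!×3!×2! = 24
prefactor² = (2J+1)×Δ×N² = 12/5
  k=0: +1/(0!×0!×1!×1!×2!×1!) = 1/2
Σ = 1/2  ⇒  CG² = 12/5×1/2² = 3/5
CG = +√(3/5) = +0.774597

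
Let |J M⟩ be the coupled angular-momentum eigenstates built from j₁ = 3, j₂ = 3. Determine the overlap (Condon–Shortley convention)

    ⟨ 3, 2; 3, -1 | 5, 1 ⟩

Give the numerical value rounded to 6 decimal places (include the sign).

triangle: 1!*5!*5!/12! = 14400/479001600
(j±m)!: 5!*1!*2!*4!*6!*4! = 99532800
prefactor² = (2J+1)*Δ*N² = 230400/7
  k=0: +1/(0!*1!*1!*2!*4!*3!) = 1/288
  k=1: −1/(1!*0!*0!*1!*5!*4!) = -1/2880
Σ = 1/320  ⇒  CG² = 230400/7*1/320² = 9/28
CG = +√(9/28) = +0.566947

+√(9/28) ≈ +0.566947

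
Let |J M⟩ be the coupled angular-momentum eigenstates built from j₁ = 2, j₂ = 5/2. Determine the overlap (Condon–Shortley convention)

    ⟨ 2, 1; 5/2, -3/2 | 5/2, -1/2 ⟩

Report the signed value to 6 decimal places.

triangle: 2!×2!×3!/8! = 24/40320
(j±m)!: 3!×1!×1!×4!×2!×3! = 1728
prefactor² = (2J+1)×Δ×N² = 216/35
  k=0: +1/(0!×2!×1!×1!×1!×2!) = 1/4
  k=1: −1/(1!×1!×0!×0!×2!×3!) = -1/12
Σ = 1/6  ⇒  CG² = 216/35×1/6² = 6/35
CG = +√(6/35) = +0.414039

+√(6/35) ≈ +0.414039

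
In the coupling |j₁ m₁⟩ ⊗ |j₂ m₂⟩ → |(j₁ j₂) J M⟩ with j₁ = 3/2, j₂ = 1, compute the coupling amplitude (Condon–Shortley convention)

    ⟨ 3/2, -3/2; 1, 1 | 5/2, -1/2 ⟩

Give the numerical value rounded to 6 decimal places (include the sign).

+0.316228  (= +√(1/10))

√[6·0!3!2!/6! · 0!3!2!0!2!3!] = √(72/5)
  +(−1)^0/∏(0,0,3,2,0,0)! = 1/12  (running 1/12)
⟨..|..⟩ = √(72/5)·(1/12) = +0.316228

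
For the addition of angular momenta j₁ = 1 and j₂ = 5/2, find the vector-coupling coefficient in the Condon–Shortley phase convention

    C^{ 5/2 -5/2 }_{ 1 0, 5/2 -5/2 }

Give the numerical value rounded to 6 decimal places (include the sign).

triangle: 1!×1!×4!/7! = 24/5040
(j±m)!: 1!×1!×0!×5!×0!×5! = 14400
prefactor² = (2J+1)×Δ×N² = 2880/7
  k=0: +1/(0!×1!×1!×0!×0!×4!) = 1/24
Σ = 1/24  ⇒  CG² = 2880/7×1/24² = 5/7
CG = +√(5/7) = +0.845154

+√(5/7) ≈ +0.845154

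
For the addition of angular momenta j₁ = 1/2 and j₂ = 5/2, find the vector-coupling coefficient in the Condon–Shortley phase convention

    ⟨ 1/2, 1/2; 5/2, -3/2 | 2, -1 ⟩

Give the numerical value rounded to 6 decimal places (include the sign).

+√(2/3) ≈ +0.816497

j₁+j₂−J=1  J+j₁−j₂=0  J−j₁+j₂=4  j₁+j₂+J+1=6
(j₁±m₁, j₂±m₂, J±M) = (1,0,1,4,1,3)
P² = 24
sum k=0..0:
  [0] +1/6 = 1/6
S = 1/6
C² = P²·S² = 2/3 ; C = +0.816497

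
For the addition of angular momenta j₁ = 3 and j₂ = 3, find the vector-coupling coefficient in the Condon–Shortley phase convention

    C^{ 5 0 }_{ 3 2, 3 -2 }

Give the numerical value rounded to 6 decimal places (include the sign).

+√(4/21) ≈ +0.436436

j₁+j₂−J=1  J+j₁−j₂=5  J−j₁+j₂=5  j₁+j₂+J+1=12
(j₁±m₁, j₂±m₂, J±M) = (5,1,1,5,5,5)
P² = 480000/7
sum k=0..1:
  [0] +1/576 = 1/576
  [1] −1/14400 = -1/14400
S = 1/600
C² = P²·S² = 4/21 ; C = +0.436436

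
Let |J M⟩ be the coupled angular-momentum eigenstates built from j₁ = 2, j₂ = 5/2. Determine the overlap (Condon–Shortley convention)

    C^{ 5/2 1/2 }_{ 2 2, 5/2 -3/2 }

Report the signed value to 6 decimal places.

√[6·2!2!3!/8! · 4!0!1!4!3!2!] = √(864/35)
  +(−1)^0/∏(0,2,0,1,2,2)! = 1/8  (running 1/8)
⟨..|..⟩ = √(864/35)·(1/8) = +0.621059

+0.621059  (= +√(27/70))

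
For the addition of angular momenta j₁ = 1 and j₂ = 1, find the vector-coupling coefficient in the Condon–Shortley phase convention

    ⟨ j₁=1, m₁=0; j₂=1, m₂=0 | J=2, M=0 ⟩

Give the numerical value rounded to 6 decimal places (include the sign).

√[5·0!2!2!/5! · 1!1!1!1!2!2!] = √(2/3)
  +(−1)^0/∏(0,0,1,1,1,1)! = 1  (running 1)
⟨..|..⟩ = √(2/3)·(1) = +0.816497

+√(2/3) = +0.816497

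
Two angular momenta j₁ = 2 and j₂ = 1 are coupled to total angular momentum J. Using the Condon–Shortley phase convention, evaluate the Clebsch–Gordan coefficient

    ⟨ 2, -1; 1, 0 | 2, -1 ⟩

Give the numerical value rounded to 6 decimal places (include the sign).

−√(1/6) ≈ -0.408248

triangle: 1!·3!·1!/6! = 6/720
(j±m)!: 1!·3!·1!·1!·1!·3! = 36
prefactor² = (2J+1)·Δ·N² = 3/2
  k=0: +1/(0!·1!·3!·1!·0!·0!) = 1/6
  k=1: −1/(1!·0!·2!·0!·1!·1!) = -1/2
Σ = -1/3  ⇒  CG² = 3/2·(-1/3)² = 1/6
CG = −√(1/6) = -0.408248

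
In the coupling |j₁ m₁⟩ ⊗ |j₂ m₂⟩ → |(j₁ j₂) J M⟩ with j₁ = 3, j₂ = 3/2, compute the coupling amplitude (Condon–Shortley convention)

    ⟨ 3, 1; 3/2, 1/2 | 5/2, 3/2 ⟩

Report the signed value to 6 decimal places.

-0.591608  (= −√(7/20))

√[6·2!4!1!/8! · 4!2!2!1!4!1!] = √(576/35)
  +(−1)^1/∏(1,1,1,1,3,0)! = -1/6  (running -1/6)
  +(−1)^2/∏(2,0,0,0,4,1)! = 1/48  (running -7/48)
⟨..|..⟩ = √(576/35)·(-7/48) = -0.591608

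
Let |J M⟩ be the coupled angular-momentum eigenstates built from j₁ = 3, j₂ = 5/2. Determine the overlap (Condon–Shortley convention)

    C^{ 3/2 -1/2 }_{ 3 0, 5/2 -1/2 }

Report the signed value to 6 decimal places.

triangle: 4!×2!×1!/8! = 48/40320
(j±m)!: 3!×3!×2!×3!×1!×2! = 864
prefactor² = (2J+1)×Δ×N² = 144/35
  k=1: −1/(1!×3!×2!×1!×0!×0!) = -1/12
  k=2: +1/(2!×2!×1!×0!×1!×1!) = 1/4
Σ = 1/6  ⇒  CG² = 144/35×1/6² = 4/35
CG = +√(4/35) = +0.338062

+0.338062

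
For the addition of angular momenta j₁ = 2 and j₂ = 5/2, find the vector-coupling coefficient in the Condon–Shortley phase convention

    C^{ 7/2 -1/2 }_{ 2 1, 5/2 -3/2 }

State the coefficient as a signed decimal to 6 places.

+0.619780  (= +√(121/315))

√[8·1!3!4!/9! · 3!1!1!4!3!4!] = √(2304/35)
  +(−1)^0/∏(0,1,1,1,2,3)! = 1/12  (running 1/12)
  +(−1)^1/∏(1,0,0,0,3,4)! = -1/144  (running 11/144)
⟨..|..⟩ = √(2304/35)·(11/144) = +0.619780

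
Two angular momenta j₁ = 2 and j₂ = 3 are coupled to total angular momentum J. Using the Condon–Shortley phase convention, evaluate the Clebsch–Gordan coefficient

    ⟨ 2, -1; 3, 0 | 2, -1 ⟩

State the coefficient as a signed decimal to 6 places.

+√(2/7) ≈ +0.534522

triangle: 3!·1!·3!/8! = 36/40320
(j±m)!: 1!·3!·3!·3!·1!·3! = 1296
prefactor² = (2J+1)·Δ·N² = 81/14
  k=2: +1/(2!·1!·1!·1!·0!·2!) = 1/4
  k=3: −1/(3!·0!·0!·0!·1!·3!) = -1/36
Σ = 2/9  ⇒  CG² = 81/14·2/9² = 2/7
CG = +√(2/7) = +0.534522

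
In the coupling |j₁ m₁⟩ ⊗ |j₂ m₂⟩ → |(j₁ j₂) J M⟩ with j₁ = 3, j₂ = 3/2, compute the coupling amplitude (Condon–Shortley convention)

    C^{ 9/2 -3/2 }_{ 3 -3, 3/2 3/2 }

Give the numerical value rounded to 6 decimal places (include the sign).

+√(1/84) ≈ +0.109109

triangle: 0!*6!*3!/10! = 4320/3628800
(j±m)!: 0!*6!*3!*0!*3!*6! = 18662400
prefactor² = (2J+1)*Δ*N² = 1555200/7
  k=0: +1/(0!*0!*6!*3!*0!*0!) = 1/4320
Σ = 1/4320  ⇒  CG² = 1555200/7*1/4320² = 1/84
CG = +√(1/84) = +0.109109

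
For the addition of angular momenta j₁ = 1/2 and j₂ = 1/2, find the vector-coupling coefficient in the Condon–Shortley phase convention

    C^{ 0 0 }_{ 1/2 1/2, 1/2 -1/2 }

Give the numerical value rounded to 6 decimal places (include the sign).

+√(1/2) = +0.707107

√[1·1!0!0!/2! · 1!0!0!1!0!0!] = √(1/2)
  +(−1)^0/∏(0,1,0,0,0,0)! = 1  (running 1)
⟨..|..⟩ = √(1/2)·(1) = +0.707107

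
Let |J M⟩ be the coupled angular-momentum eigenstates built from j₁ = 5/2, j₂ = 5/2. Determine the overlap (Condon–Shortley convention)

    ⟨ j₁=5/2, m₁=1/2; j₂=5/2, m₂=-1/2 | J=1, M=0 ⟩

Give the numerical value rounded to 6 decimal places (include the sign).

+0.119523  (= +√(1/70))

j₁+j₂−J=4  J+j₁−j₂=1  J−j₁+j₂=1  j₁+j₂+J+1=7
(j₁±m₁, j₂±m₂, J±M) = (3,2,2,3,1,1)
P² = 72/35
sum k=1..2:
  [1] −1/6 = -1/6
  [2] +1/4 = 1/4
S = 1/12
C² = P²·S² = 1/70 ; C = +0.119523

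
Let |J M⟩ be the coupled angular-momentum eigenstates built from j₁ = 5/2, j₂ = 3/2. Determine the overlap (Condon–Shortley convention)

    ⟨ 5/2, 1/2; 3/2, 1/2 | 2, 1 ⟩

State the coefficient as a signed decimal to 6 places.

triangle: 2!·3!·1!/7! = 12/5040
(j±m)!: 3!·2!·2!·1!·3!·1! = 144
prefactor² = (2J+1)·Δ·N² = 12/7
  k=1: −1/(1!·1!·1!·1!·2!·0!) = -1/2
  k=2: +1/(2!·0!·0!·0!·3!·1!) = 1/12
Σ = -5/12  ⇒  CG² = 12/7·(-5/12)² = 25/84
CG = −√(25/84) = -0.545545

-0.545545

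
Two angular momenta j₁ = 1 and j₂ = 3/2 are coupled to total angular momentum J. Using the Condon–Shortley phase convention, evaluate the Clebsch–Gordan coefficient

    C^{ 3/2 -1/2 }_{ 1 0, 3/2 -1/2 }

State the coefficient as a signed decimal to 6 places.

+√(1/15) = +0.258199

j₁+j₂−J=1  J+j₁−j₂=1  J−j₁+j₂=2  j₁+j₂+J+1=5
(j₁±m₁, j₂±m₂, J±M) = (1,1,1,2,1,2)
P² = 4/15
sum k=0..1:
  [0] +1/1 = 1
  [1] −1/2 = -1/2
S = 1/2
C² = P²·S² = 1/15 ; C = +0.258199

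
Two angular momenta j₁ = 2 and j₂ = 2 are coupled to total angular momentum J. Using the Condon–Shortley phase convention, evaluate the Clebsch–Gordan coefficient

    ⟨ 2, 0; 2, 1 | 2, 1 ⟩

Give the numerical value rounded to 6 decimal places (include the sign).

−√(1/14) ≈ -0.267261

triangle: 2!×2!×2!/7! = 8/5040
(j±m)!: 2!×2!×3!×1!×3!×1! = 144
prefactor² = (2J+1)×Δ×N² = 8/7
  k=1: −1/(1!×1!×1!×2!×1!×0!) = -1/2
  k=2: +1/(2!×0!×0!×1!×2!×1!) = 1/4
Σ = -1/4  ⇒  CG² = 8/7×(-1/4)² = 1/14
CG = −√(1/14) = -0.267261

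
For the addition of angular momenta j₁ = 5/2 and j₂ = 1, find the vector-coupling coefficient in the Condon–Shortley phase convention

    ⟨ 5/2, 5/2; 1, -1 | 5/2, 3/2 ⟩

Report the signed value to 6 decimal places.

+0.534522  (= +√(2/7))

triangle: 1!×4!×1!/7! = 24/5040
(j±m)!: 5!×0!×0!×2!×4!×1! = 5760
prefactor² = (2J+1)×Δ×N² = 1152/7
  k=0: +1/(0!×1!×0!×0!×4!×1!) = 1/24
Σ = 1/24  ⇒  CG² = 1152/7×1/24² = 2/7
CG = +√(2/7) = +0.534522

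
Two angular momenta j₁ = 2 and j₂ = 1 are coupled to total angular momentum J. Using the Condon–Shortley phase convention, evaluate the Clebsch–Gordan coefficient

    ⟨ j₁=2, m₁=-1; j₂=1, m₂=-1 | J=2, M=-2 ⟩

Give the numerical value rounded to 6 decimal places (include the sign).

triangle: 1!·3!·1!/6! = 6/720
(j±m)!: 1!·3!·0!·2!·0!·4! = 288
prefactor² = (2J+1)·Δ·N² = 12
  k=0: +1/(0!·1!·3!·0!·0!·1!) = 1/6
Σ = 1/6  ⇒  CG² = 12·1/6² = 1/3
CG = +√(1/3) = +0.577350

+√(1/3) ≈ +0.577350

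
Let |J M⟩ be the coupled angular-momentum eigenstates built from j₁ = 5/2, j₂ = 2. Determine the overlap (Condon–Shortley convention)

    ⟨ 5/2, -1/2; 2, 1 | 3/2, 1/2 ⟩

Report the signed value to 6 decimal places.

+0.487950

j₁+j₂−J=3  J+j₁−j₂=2  J−j₁+j₂=1  j₁+j₂+J+1=7
(j₁±m₁, j₂±m₂, J±M) = (2,3,3,1,2,1)
P² = 48/35
sum k=2..3:
  [2] +1/2 = 1/2
  [3] −1/12 = -1/12
S = 5/12
C² = P²·S² = 5/21 ; C = +0.487950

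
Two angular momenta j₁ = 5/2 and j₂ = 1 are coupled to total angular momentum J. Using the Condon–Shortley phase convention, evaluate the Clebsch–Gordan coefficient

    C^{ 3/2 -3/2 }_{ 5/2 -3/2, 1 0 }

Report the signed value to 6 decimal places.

-0.516398

√[4·2!3!0!/6! · 1!4!1!1!0!3!] = √(48/5)
  +(−1)^1/∏(1,1,3,0,0,0)! = -1/6  (running -1/6)
⟨..|..⟩ = √(48/5)·(-1/6) = -0.516398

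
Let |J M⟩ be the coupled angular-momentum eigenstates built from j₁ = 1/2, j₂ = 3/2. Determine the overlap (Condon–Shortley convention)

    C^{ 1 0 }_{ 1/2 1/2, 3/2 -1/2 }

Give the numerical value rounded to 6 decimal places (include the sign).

+√(1/2) ≈ +0.707107

√[3·1!0!2!/4! · 1!0!1!2!1!1!] = √(1/2)
  +(−1)^0/∏(0,1,0,1,0,1)! = 1  (running 1)
⟨..|..⟩ = √(1/2)·(1) = +0.707107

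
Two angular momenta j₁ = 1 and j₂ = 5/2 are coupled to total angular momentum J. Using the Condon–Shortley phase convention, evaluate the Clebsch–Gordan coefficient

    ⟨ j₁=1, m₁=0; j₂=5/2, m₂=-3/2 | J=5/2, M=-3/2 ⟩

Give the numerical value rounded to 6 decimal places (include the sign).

√[6·1!1!4!/7! · 1!1!1!4!1!4!] = √(576/35)
  +(−1)^0/∏(0,1,1,1,0,3)! = 1/6  (running 1/6)
  +(−1)^1/∏(1,0,0,0,1,4)! = -1/24  (running 1/8)
⟨..|..⟩ = √(576/35)·(1/8) = +0.507093

+√(9/35) = +0.507093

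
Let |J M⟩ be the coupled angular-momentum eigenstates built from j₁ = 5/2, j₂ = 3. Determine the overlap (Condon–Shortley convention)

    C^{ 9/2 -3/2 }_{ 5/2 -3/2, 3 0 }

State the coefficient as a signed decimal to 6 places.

-0.540562

j₁+j₂−J=1  J+j₁−j₂=4  J−j₁+j₂=5  j₁+j₂+J+1=11
(j₁±m₁, j₂±m₂, J±M) = (1,4,3,3,3,6)
P² = 207360/77
sum k=0..1:
  [0] +1/288 = 1/288
  [1] −1/72 = -1/72
S = -1/96
C² = P²·S² = 45/154 ; C = -0.540562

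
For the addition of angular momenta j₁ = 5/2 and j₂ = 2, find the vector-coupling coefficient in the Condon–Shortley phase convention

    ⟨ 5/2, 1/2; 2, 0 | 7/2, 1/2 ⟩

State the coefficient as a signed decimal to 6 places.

triangle: 1!*4!*3!/9! = 144/362880
(j±m)!: 3!*2!*2!*2!*4!*3! = 6912
prefactor² = (2J+1)*Δ*N² = 768/35
  k=0: +1/(0!*1!*2!*2!*2!*1!) = 1/8
  k=1: −1/(1!*0!*1!*1!*3!*2!) = -1/12
Σ = 1/24  ⇒  CG² = 768/35*1/24² = 4/105
CG = +√(4/105) = +0.195180

+0.195180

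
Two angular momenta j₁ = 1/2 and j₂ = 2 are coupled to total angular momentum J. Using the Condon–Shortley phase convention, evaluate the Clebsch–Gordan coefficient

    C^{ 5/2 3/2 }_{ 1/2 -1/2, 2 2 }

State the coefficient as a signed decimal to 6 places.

j₁+j₂−J=0  J+j₁−j₂=1  J−j₁+j₂=4  j₁+j₂+J+1=6
(j₁±m₁, j₂±m₂, J±M) = (0,1,4,0,4,1)
P² = 576/5
sum k=0..0:
  [0] +1/24 = 1/24
S = 1/24
C² = P²·S² = 1/5 ; C = +0.447214

+√(1/5) ≈ +0.447214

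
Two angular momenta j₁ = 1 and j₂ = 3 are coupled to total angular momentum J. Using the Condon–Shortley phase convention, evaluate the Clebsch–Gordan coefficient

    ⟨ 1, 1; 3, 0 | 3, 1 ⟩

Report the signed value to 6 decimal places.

+√(1/2) = +0.707107

triangle: 1!·1!·5!/8! = 120/40320
(j±m)!: 2!·0!·3!·3!·4!·2! = 3456
prefactor² = (2J+1)·Δ·N² = 72
  k=0: +1/(0!·1!·0!·3!·1!·2!) = 1/12
Σ = 1/12  ⇒  CG² = 72·1/12² = 1/2
CG = +√(1/2) = +0.707107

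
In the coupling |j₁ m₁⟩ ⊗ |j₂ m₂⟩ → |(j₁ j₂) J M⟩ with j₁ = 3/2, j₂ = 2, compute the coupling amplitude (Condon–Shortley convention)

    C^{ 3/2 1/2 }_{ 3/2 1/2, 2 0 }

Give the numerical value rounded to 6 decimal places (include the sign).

−√(1/5) = -0.447214

j₁+j₂−J=2  J+j₁−j₂=1  J−j₁+j₂=2  j₁+j₂+J+1=6
(j₁±m₁, j₂±m₂, J±M) = (2,1,2,2,2,1)
P² = 16/45
sum k=0..1:
  [0] +1/4 = 1/4
  [1] −1/1 = -1
S = -3/4
C² = P²·S² = 1/5 ; C = -0.447214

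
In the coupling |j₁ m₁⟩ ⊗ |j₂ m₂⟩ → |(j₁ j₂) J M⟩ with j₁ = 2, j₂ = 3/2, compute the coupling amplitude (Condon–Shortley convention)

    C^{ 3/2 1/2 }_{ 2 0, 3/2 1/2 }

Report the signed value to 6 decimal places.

j₁+j₂−J=2  J+j₁−j₂=2  J−j₁+j₂=1  j₁+j₂+J+1=6
(j₁±m₁, j₂±m₂, J±M) = (2,2,2,1,2,1)
P² = 16/45
sum k=1..2:
  [1] −1/1 = -1
  [2] +1/4 = 1/4
S = -3/4
C² = P²·S² = 1/5 ; C = -0.447214

-0.447214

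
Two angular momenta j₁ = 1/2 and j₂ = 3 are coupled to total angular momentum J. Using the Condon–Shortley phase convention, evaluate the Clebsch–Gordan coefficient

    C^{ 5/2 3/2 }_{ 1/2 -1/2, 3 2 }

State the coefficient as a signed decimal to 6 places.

triangle: 1!×0!×5!/7! = 120/5040
(j±m)!: 0!×1!×5!×1!×4!×1! = 2880
prefactor² = (2J+1)×Δ×N² = 2880/7
  k=1: −1/(1!×0!×0!×4!×0!×1!) = -1/24
Σ = -1/24  ⇒  CG² = 2880/7×(-1/24)² = 5/7
CG = −√(5/7) = -0.845154

−√(5/7) = -0.845154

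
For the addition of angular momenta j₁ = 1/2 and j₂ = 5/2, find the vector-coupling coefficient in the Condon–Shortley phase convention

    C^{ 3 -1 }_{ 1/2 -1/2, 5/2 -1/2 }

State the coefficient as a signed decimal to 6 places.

j₁+j₂−J=0  J+j₁−j₂=1  J−j₁+j₂=5  j₁+j₂+J+1=7
(j₁±m₁, j₂±m₂, J±M) = (0,1,2,3,2,4)
P² = 96
sum k=0..0:
  [0] +1/12 = 1/12
S = 1/12
C² = P²·S² = 2/3 ; C = +0.816497

+√(2/3) = +0.816497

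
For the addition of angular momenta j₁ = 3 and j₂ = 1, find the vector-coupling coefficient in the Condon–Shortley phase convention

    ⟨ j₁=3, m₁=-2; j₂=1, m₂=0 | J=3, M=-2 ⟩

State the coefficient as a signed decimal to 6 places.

j₁+j₂−J=1  J+j₁−j₂=5  J−j₁+j₂=1  j₁+j₂+J+1=8
(j₁±m₁, j₂±m₂, J±M) = (1,5,1,1,1,5)
P² = 300
sum k=0..1:
  [0] +1/120 = 1/120
  [1] −1/24 = -1/24
S = -1/30
C² = P²·S² = 1/3 ; C = -0.577350

-0.577350  (= −√(1/3))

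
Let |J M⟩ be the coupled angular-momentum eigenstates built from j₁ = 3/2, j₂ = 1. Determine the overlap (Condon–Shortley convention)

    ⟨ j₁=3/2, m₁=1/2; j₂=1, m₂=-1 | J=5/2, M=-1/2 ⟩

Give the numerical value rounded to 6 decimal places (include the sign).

√[6·0!3!2!/6! · 2!1!0!2!2!3!] = √(24/5)
  +(−1)^0/∏(0,0,1,0,2,2)! = 1/4  (running 1/4)
⟨..|..⟩ = √(24/5)·(1/4) = +0.547723

+0.547723  (= +√(3/10))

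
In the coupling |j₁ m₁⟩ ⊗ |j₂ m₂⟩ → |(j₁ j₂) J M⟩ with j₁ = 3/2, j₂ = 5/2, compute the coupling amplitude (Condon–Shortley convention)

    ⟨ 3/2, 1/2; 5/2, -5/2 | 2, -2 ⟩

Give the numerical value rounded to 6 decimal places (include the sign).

+√(10/21) ≈ +0.690066

triangle: 2!*1!*3!/7! = 12/5040
(j±m)!: 2!*1!*0!*5!*0!*4! = 5760
prefactor² = (2J+1)*Δ*N² = 480/7
  k=0: +1/(0!*2!*1!*0!*0!*3!) = 1/12
Σ = 1/12  ⇒  CG² = 480/7*1/12² = 10/21
CG = +√(10/21) = +0.690066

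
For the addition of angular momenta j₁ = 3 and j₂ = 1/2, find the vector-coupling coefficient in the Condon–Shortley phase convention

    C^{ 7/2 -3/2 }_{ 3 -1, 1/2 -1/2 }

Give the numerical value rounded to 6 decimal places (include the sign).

√[8·0!6!1!/8! · 2!4!0!1!2!5!] = √(11520/7)
  +(−1)^0/∏(0,0,4,0,2,1)! = 1/48  (running 1/48)
⟨..|..⟩ = √(11520/7)·(1/48) = +0.845154

+√(5/7) ≈ +0.845154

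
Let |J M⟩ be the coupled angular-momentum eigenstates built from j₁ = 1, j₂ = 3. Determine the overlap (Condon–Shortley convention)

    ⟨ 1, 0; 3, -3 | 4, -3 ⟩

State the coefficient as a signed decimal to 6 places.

+√(1/4) ≈ +0.500000

√[9·0!2!6!/9! · 1!1!0!6!1!7!] = √(129600)
  +(−1)^0/∏(0,0,1,0,1,6)! = 1/720  (running 1/720)
⟨..|..⟩ = √(129600)·(1/720) = +0.500000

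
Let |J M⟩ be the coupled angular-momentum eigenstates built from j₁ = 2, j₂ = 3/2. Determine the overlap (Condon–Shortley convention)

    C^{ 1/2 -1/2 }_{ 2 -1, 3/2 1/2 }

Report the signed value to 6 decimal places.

j₁+j₂−J=3  J+j₁−j₂=1  J−j₁+j₂=0  j₁+j₂+J+1=5
(j₁±m₁, j₂±m₂, J±M) = (1,3,2,1,0,1)
P² = 6/5
sum k=2..2:
  [2] +1/2 = 1/2
S = 1/2
C² = P²·S² = 3/10 ; C = +0.547723

+√(3/10) = +0.547723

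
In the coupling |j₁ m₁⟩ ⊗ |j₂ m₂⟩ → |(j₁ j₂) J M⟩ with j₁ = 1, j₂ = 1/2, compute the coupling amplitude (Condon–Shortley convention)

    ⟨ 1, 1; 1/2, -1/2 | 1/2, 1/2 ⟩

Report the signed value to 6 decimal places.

+0.816497  (= +√(2/3))

j₁+j₂−J=1  J+j₁−j₂=1  J−j₁+j₂=0  j₁+j₂+J+1=3
(j₁±m₁, j₂±m₂, J±M) = (2,0,0,1,1,0)
P² = 2/3
sum k=0..0:
  [0] +1/1 = 1
S = 1
C² = P²·S² = 2/3 ; C = +0.816497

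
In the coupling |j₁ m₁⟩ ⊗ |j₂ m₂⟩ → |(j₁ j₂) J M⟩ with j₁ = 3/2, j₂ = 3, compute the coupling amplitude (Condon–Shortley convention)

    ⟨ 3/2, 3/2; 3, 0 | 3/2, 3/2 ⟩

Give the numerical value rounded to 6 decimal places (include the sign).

j₁+j₂−J=3  J+j₁−j₂=0  J−j₁+j₂=3  j₁+j₂+J+1=7
(j₁±m₁, j₂±m₂, J±M) = (3,0,3,3,3,0)
P² = 1296/35
sum k=0..0:
  [0] +1/36 = 1/36
S = 1/36
C² = P²·S² = 1/35 ; C = +0.169031

+√(1/35) ≈ +0.169031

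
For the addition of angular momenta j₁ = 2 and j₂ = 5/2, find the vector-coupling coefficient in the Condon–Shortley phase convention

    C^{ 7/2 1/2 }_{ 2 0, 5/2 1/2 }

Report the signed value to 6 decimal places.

√[8·1!3!4!/9! · 2!2!3!2!4!3!] = √(768/35)
  +(−1)^0/∏(0,1,2,3,1,1)! = 1/12  (running 1/12)
  +(−1)^1/∏(1,0,1,2,2,2)! = -1/8  (running -1/24)
⟨..|..⟩ = √(768/35)·(-1/24) = -0.195180

−√(4/105) ≈ -0.195180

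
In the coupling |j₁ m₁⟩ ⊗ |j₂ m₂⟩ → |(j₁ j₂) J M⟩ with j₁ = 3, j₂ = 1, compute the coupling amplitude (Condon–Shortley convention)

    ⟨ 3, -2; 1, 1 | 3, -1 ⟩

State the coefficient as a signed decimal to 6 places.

−√(5/12) ≈ -0.645497

√[7·1!5!1!/8! · 1!5!2!0!2!4!] = √(240)
  +(−1)^1/∏(1,0,4,1,1,0)! = -1/24  (running -1/24)
⟨..|..⟩ = √(240)·(-1/24) = -0.645497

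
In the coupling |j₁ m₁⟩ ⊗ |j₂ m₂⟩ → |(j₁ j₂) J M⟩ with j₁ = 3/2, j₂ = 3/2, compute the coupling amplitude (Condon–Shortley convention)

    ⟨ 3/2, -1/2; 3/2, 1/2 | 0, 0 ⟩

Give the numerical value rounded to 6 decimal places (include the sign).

+0.500000

j₁+j₂−J=3  J+j₁−j₂=0  J−j₁+j₂=0  j₁+j₂+J+1=4
(j₁±m₁, j₂±m₂, J±M) = (1,2,2,1,0,0)
P² = 1
sum k=2..2:
  [2] +1/2 = 1/2
S = 1/2
C² = P²·S² = 1/4 ; C = +0.500000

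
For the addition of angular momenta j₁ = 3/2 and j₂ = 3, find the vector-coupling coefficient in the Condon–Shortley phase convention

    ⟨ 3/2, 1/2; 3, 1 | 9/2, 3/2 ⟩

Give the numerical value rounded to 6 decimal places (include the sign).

+0.731925  (= +√(15/28))

j₁+j₂−J=0  J+j₁−j₂=3  J−j₁+j₂=6  j₁+j₂+J+1=10
(j₁±m₁, j₂±m₂, J±M) = (2,1,4,2,6,3)
P² = 34560/7
sum k=0..0:
  [0] +1/96 = 1/96
S = 1/96
C² = P²·S² = 15/28 ; C = +0.731925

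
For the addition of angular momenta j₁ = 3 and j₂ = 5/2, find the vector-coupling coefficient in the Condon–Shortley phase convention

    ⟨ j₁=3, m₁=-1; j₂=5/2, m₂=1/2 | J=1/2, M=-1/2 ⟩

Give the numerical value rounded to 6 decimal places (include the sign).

-0.436436  (= −√(4/21))

j₁+j₂−J=5  J+j₁−j₂=1  J−j₁+j₂=0  j₁+j₂+J+1=7
(j₁±m₁, j₂±m₂, J±M) = (2,4,3,2,0,1)
P² = 192/7
sum k=3..3:
  [3] −1/12 = -1/12
S = -1/12
C² = P²·S² = 4/21 ; C = -0.436436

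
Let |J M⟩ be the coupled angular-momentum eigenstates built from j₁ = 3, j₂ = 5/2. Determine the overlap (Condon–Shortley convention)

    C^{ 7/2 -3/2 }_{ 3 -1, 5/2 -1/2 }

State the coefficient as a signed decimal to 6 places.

-0.487950

√[8·2!4!3!/10! · 2!4!2!3!2!5!] = √(3072/35)
  +(−1)^0/∏(0,2,4,2,0,1)! = 1/96  (running 1/96)
  +(−1)^1/∏(1,1,3,1,1,2)! = -1/12  (running -7/96)
  +(−1)^2/∏(2,0,2,0,2,3)! = 1/48  (running -5/96)
⟨..|..⟩ = √(3072/35)·(-5/96) = -0.487950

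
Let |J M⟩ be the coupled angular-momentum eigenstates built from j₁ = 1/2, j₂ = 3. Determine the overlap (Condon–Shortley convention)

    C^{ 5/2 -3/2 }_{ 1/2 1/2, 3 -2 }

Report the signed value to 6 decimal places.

triangle: 1!×0!×5!/7! = 120/5040
(j±m)!: 1!×0!×1!×5!×1!×4! = 2880
prefactor² = (2J+1)×Δ×N² = 2880/7
  k=0: +1/(0!×1!×0!×1!×0!×4!) = 1/24
Σ = 1/24  ⇒  CG² = 2880/7×1/24² = 5/7
CG = +√(5/7) = +0.845154

+√(5/7) ≈ +0.845154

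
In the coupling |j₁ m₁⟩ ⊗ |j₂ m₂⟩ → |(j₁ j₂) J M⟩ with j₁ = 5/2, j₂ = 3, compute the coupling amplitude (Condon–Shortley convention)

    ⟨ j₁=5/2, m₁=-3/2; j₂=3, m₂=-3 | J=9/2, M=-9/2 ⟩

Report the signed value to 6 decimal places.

+0.738549  (= +√(6/11))

j₁+j₂−J=1  J+j₁−j₂=4  J−j₁+j₂=5  j₁+j₂+J+1=11
(j₁±m₁, j₂±m₂, J±M) = (1,4,0,6,0,9)
P² = 49766400/11
sum k=0..0:
  [0] +1/2880 = 1/2880
S = 1/2880
C² = P²·S² = 6/11 ; C = +0.738549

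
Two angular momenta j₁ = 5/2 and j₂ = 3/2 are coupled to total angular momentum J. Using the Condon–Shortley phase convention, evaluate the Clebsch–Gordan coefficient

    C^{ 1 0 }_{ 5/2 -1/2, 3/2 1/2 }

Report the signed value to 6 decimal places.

+√(3/10) ≈ +0.547723

triangle: 3!·2!·0!/6! = 12/720
(j±m)!: 2!·3!·2!·1!·1!·1! = 24
prefactor² = (2J+1)·Δ·N² = 6/5
  k=2: +1/(2!·1!·1!·0!·1!·0!) = 1/2
Σ = 1/2  ⇒  CG² = 6/5·1/2² = 3/10
CG = +√(3/10) = +0.547723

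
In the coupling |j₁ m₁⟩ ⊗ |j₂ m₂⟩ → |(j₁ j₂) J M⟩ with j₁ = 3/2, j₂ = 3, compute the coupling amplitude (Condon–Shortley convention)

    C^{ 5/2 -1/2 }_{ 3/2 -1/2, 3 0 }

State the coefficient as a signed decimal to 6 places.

triangle: 2!·1!·4!/8! = 48/40320
(j±m)!: 1!·2!·3!·3!·2!·3! = 864
prefactor² = (2J+1)·Δ·N² = 216/35
  k=1: −1/(1!·1!·1!·2!·0!·2!) = -1/4
  k=2: +1/(2!·0!·0!·1!·1!·3!) = 1/12
Σ = -1/6  ⇒  CG² = 216/35·(-1/6)² = 6/35
CG = −√(6/35) = -0.414039

−√(6/35) ≈ -0.414039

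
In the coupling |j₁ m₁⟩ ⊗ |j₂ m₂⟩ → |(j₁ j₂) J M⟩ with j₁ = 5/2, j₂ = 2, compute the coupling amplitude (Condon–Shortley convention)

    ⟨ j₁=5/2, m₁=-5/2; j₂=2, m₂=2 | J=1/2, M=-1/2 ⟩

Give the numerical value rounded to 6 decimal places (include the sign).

triangle: 4!×1!×0!/6! = 24/720
(j±m)!: 0!×5!×4!×0!×0!×1! = 2880
prefactor² = (2J+1)×Δ×N² = 192
  k=4: +1/(4!×0!×1!×0!×0!×0!) = 1/24
Σ = 1/24  ⇒  CG² = 192×1/24² = 1/3
CG = +√(1/3) = +0.577350

+0.577350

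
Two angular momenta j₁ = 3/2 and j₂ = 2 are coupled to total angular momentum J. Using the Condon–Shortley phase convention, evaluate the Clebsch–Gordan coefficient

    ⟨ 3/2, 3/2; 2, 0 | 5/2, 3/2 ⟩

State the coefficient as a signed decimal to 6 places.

√[6·1!2!3!/7! · 3!0!2!2!4!1!] = √(288/35)
  +(−1)^0/∏(0,1,0,2,2,1)! = 1/4  (running 1/4)
⟨..|..⟩ = √(288/35)·(1/4) = +0.717137

+0.717137  (= +√(18/35))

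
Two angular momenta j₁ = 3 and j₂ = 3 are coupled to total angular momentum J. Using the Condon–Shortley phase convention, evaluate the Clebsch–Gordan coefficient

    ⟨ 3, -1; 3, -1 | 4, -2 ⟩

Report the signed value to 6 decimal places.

-0.509647  (= −√(20/77))

√[9·2!4!4!/11! · 2!4!2!4!2!6!] = √(331776/385)
  +(−1)^0/∏(0,2,4,2,0,2)! = 1/192  (running 1/192)
  +(−1)^1/∏(1,1,3,1,1,3)! = -1/36  (running -13/576)
  +(−1)^2/∏(2,0,2,0,2,4)! = 1/192  (running -5/288)
⟨..|..⟩ = √(331776/385)·(-5/288) = -0.509647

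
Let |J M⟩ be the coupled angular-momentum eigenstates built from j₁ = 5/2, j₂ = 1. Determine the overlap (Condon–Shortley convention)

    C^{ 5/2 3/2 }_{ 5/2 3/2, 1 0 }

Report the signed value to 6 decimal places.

+√(9/35) = +0.507093

√[6·1!4!1!/7! · 4!1!1!1!4!1!] = √(576/35)
  +(−1)^0/∏(0,1,1,1,3,0)! = 1/6  (running 1/6)
  +(−1)^1/∏(1,0,0,0,4,1)! = -1/24  (running 1/8)
⟨..|..⟩ = √(576/35)·(1/8) = +0.507093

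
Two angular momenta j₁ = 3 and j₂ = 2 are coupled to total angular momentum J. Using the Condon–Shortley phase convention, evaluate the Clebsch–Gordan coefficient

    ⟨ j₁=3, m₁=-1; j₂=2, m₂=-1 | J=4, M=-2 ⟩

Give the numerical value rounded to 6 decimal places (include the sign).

j₁+j₂−J=1  J+j₁−j₂=5  J−j₁+j₂=3  j₁+j₂+J+1=10
(j₁±m₁, j₂±m₂, J±M) = (2,4,1,3,2,6)
P² = 5184/7
sum k=0..1:
  [0] +1/48 = 1/48
  [1] −1/72 = -1/72
S = 1/144
C² = P²·S² = 1/28 ; C = +0.188982

+√(1/28) ≈ +0.188982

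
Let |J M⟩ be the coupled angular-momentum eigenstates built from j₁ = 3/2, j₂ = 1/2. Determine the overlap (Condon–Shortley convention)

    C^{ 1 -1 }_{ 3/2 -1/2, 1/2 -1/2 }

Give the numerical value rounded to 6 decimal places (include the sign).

j₁+j₂−J=1  J+j₁−j₂=2  J−j₁+j₂=0  j₁+j₂+J+1=4
(j₁±m₁, j₂±m₂, J±M) = (1,2,0,1,0,2)
P² = 1
sum k=0..0:
  [0] +1/2 = 1/2
S = 1/2
C² = P²·S² = 1/4 ; C = +0.500000

+0.500000  (= +√(1/4))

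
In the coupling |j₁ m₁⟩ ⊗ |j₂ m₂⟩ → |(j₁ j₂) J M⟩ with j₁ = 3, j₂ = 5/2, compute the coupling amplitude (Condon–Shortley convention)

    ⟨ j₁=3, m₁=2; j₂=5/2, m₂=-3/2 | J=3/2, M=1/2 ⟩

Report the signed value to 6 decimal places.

triangle: 4!×2!×1!/8! = 48/40320
(j±m)!: 5!×1!×1!×4!×2!×1! = 5760
prefactor² = (2J+1)×Δ×N² = 192/7
  k=0: +1/(0!×4!×1!×1!×1!×0!) = 1/24
  k=1: −1/(1!×3!×0!×0!×2!×1!) = -1/12
Σ = -1/24  ⇒  CG² = 192/7×(-1/24)² = 1/21
CG = −√(1/21) = -0.218218

−√(1/21) = -0.218218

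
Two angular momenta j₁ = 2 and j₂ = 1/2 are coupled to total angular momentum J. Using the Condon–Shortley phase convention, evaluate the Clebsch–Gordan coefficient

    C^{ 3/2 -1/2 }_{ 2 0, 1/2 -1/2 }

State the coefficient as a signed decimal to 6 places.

j₁+j₂−J=1  J+j₁−j₂=3  J−j₁+j₂=0  j₁+j₂+J+1=5
(j₁±m₁, j₂±m₂, J±M) = (2,2,0,1,1,2)
P² = 8/5
sum k=0..0:
  [0] +1/2 = 1/2
S = 1/2
C² = P²·S² = 2/5 ; C = +0.632456

+√(2/5) = +0.632456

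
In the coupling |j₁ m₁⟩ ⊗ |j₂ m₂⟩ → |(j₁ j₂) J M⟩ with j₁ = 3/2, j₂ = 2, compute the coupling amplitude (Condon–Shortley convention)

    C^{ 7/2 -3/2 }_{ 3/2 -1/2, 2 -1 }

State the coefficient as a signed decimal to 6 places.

triangle: 0!×3!×4!/8! = 144/40320
(j±m)!: 1!×2!×1!×3!×2!×5! = 2880
prefactor² = (2J+1)×Δ×N² = 576/7
  k=0: +1/(0!×0!×2!×1!×1!×3!) = 1/12
Σ = 1/12  ⇒  CG² = 576/7×1/12² = 4/7
CG = +√(4/7) = +0.755929

+√(4/7) ≈ +0.755929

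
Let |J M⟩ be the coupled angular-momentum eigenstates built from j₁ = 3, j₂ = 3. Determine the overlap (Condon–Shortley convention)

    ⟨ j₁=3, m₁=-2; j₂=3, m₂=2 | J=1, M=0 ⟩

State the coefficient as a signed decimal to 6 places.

+√(1/7) ≈ +0.377964

triangle: 5!*1!*1!/8! = 120/40320
(j±m)!: 1!*5!*5!*1!*1!*1! = 14400
prefactor² = (2J+1)*Δ*N² = 900/7
  k=4: +1/(4!*1!*1!*1!*0!*0!) = 1/24
  k=5: −1/(5!*0!*0!*0!*1!*1!) = -1/120
Σ = 1/30  ⇒  CG² = 900/7*1/30² = 1/7
CG = +√(1/7) = +0.377964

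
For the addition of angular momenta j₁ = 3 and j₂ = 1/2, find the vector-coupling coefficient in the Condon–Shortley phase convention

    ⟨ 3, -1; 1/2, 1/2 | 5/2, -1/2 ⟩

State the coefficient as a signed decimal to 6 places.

j₁+j₂−J=1  J+j₁−j₂=5  J−j₁+j₂=0  j₁+j₂+J+1=7
(j₁±m₁, j₂±m₂, J±M) = (2,4,1,0,2,3)
P² = 576/7
sum k=1..1:
  [1] −1/12 = -1/12
S = -1/12
C² = P²·S² = 4/7 ; C = -0.755929

-0.755929  (= −√(4/7))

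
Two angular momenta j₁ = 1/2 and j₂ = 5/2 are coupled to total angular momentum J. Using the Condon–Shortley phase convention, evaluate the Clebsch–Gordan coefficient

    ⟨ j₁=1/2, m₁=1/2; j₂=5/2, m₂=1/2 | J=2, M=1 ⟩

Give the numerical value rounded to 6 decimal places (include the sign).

√[5·1!0!4!/6! · 1!0!3!2!3!1!] = √(12)
  +(−1)^0/∏(0,1,0,3,0,1)! = 1/6  (running 1/6)
⟨..|..⟩ = √(12)·(1/6) = +0.577350

+0.577350  (= +√(1/3))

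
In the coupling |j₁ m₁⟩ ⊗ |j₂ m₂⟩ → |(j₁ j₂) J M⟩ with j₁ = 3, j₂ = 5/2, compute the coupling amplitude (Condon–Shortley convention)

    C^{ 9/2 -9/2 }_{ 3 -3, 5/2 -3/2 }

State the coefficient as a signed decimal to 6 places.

j₁+j₂−J=1  J+j₁−j₂=5  J−j₁+j₂=4  j₁+j₂+J+1=11
(j₁±m₁, j₂±m₂, J±M) = (0,6,1,4,0,9)
P² = 49766400/11
sum k=1..1:
  [1] −1/2880 = -1/2880
S = -1/2880
C² = P²·S² = 6/11 ; C = -0.738549

-0.738549  (= −√(6/11))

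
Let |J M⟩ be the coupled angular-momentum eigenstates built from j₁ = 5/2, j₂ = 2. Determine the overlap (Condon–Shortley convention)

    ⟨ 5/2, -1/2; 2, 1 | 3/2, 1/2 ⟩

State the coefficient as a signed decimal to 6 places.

+√(5/21) = +0.487950

j₁+j₂−J=3  J+j₁−j₂=2  J−j₁+j₂=1  j₁+j₂+J+1=7
(j₁±m₁, j₂±m₂, J±M) = (2,3,3,1,2,1)
P² = 48/35
sum k=2..3:
  [2] +1/2 = 1/2
  [3] −1/12 = -1/12
S = 5/12
C² = P²·S² = 5/21 ; C = +0.487950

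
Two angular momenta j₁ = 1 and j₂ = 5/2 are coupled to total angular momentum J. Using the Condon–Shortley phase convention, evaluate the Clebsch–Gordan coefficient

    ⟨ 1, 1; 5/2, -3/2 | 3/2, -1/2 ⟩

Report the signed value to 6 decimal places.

+0.632456

j₁+j₂−J=2  J+j₁−j₂=0  J−j₁+j₂=3  j₁+j₂+J+1=6
(j₁±m₁, j₂±m₂, J±M) = (2,0,1,4,1,2)
P² = 32/5
sum k=0..0:
  [0] +1/4 = 1/4
S = 1/4
C² = P²·S² = 2/5 ; C = +0.632456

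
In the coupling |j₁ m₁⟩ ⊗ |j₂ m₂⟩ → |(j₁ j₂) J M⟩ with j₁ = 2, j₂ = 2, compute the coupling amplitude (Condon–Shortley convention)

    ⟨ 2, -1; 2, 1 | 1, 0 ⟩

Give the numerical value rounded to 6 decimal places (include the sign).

+√(1/10) ≈ +0.316228

√[3·3!1!1!/6! · 1!3!3!1!1!1!] = √(9/10)
  +(−1)^2/∏(2,1,1,1,0,0)! = 1/2  (running 1/2)
  +(−1)^3/∏(3,0,0,0,1,1)! = -1/6  (running 1/3)
⟨..|..⟩ = √(9/10)·(1/3) = +0.316228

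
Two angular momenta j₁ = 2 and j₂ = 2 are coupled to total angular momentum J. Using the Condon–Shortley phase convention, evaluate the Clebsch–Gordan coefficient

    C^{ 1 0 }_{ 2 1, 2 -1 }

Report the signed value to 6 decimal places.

-0.316228

j₁+j₂−J=3  J+j₁−j₂=1  J−j₁+j₂=1  j₁+j₂+J+1=6
(j₁±m₁, j₂±m₂, J±M) = (3,1,1,3,1,1)
P² = 9/10
sum k=0..1:
  [0] +1/6 = 1/6
  [1] −1/2 = -1/2
S = -1/3
C² = P²·S² = 1/10 ; C = -0.316228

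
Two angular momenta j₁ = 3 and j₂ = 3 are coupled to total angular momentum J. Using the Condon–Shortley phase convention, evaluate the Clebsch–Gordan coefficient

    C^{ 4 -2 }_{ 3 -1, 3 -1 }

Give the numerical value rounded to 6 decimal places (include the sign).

−√(20/77) = -0.509647

triangle: 2!*4!*4!/11! = 1152/39916800
(j±m)!: 2!*4!*2!*4!*2!*6! = 3317760
prefactor² = (2J+1)*Δ*N² = 331776/385
  k=0: +1/(0!*2!*4!*2!*0!*2!) = 1/192
  k=1: −1/(1!*1!*3!*1!*1!*3!) = -1/36
  k=2: +1/(2!*0!*2!*0!*2!*4!) = 1/192
Σ = -5/288  ⇒  CG² = 331776/385*(-5/288)² = 20/77
CG = −√(20/77) = -0.509647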